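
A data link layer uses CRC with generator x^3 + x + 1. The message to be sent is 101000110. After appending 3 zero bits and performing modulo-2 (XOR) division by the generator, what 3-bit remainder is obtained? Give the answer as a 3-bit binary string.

Append 3 zeros: 101000110000. Divide by 1011 (XOR where the leading bit is 1):
  pos 0: 1010 XOR 1011 = 0001
  pos 3: 1001 XOR 1011 = 0010
  pos 5: 1010 XOR 1011 = 0001
  pos 8: 1000 XOR 1011 = 0011
Remainder (last 3 bits) = 011. This is the CRC / FCS.

011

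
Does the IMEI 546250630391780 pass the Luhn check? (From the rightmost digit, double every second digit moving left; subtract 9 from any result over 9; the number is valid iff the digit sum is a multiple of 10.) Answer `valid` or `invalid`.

invalid

From the right, keep odd positions and double even positions (subtract 9 from any doubled value over 9):
  doubled (positions 2,4,...): 7 2 6 6 0 4 8 → sum 33
  kept (positions 1,3,...): 0 7 9 0 6 5 6 5 → sum 38
Total = 71.
71 mod 10 = 1, so the number is invalid.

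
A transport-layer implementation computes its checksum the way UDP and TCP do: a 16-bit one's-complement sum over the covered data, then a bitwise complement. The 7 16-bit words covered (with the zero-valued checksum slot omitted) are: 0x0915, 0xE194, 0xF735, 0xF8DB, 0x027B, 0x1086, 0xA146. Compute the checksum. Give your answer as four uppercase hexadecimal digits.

70FC

One's-complement addition (fold any carry out of bit 15 back into bit 0):
  0x0915 + 0xE194 = 0x0EAA9
  0xEAA9 + 0xF735 = 0x1E1DE → wrap carry → 0xE1DF
  0xE1DF + 0xF8DB = 0x1DABA → wrap carry → 0xDABB
  0xDABB + 0x027B = 0x0DD36
  0xDD36 + 0x1086 = 0x0EDBC
  0xEDBC + 0xA146 = 0x18F02 → wrap carry → 0x8F03
One's-complement sum = 0x8F03.
Checksum = ~0x8F03 & 0xFFFF = 0x70FC.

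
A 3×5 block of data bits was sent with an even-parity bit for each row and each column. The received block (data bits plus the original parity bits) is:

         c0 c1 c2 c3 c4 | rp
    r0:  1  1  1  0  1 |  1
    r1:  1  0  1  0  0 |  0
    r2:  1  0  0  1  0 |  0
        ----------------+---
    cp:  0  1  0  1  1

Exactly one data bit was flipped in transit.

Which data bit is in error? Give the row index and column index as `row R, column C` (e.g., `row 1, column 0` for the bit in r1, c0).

Recompute each row's even parity and compare to rp:
  r0: data parity 0, sent rp 1 → mismatch
  r1: data parity 0, sent rp 0 → ok
  r2: data parity 0, sent rp 0 → ok
Recompute each column's even parity and compare to cp:
  c0: data parity 1, sent cp 0 → mismatch
  c1: data parity 1, sent cp 1 → ok
  c2: data parity 0, sent cp 0 → ok
  c3: data parity 1, sent cp 1 → ok
  c4: data parity 1, sent cp 1 → ok
Exactly one row (r0) and one column (c0) fail → the flipped bit is at their intersection.

row 0, column 0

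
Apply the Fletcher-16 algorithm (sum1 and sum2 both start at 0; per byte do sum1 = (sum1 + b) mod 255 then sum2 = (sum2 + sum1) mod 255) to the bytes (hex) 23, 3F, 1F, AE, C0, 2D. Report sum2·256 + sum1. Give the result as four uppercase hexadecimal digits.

Running sums (mod 255):
  after byte 0 (23): sum1=35, sum2=35
  after byte 1 (3F): sum1=98, sum2=133
  after byte 2 (1F): sum1=129, sum2=7
  after byte 3 (AE): sum1=48, sum2=55
  after byte 4 (C0): sum1=240, sum2=40
  after byte 5 (2D): sum1=30, sum2=70
Checksum = sum2·256 + sum1 = 70·256 + 30 = 17950 = 0x461E.

461E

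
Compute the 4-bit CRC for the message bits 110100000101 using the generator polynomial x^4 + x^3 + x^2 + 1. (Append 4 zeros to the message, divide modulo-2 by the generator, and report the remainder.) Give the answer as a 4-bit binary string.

0111

Append 4 zeros: 1101000001010000. Divide by 11101 (XOR where the leading bit is 1):
  pos 0: 11010 XOR 11101 = 00111
  pos 2: 11100 XOR 11101 = 00001
  pos 6: 10010 XOR 11101 = 01111
  pos 7: 11111 XOR 11101 = 00010
  pos 10: 10000 XOR 11101 = 01101
  pos 11: 11010 XOR 11101 = 00111
Remainder (last 4 bits) = 0111. This is the CRC / FCS.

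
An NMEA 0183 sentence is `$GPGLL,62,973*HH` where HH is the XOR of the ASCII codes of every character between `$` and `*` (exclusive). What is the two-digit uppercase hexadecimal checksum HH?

XOR the ASCII codes of the payload characters:
  'G' = 0x47 → acc = 0x47
  'P' = 0x50 → acc = 0x17
  'G' = 0x47 → acc = 0x50
  'L' = 0x4C → acc = 0x1C
  'L' = 0x4C → acc = 0x50
  ',' = 0x2C → acc = 0x7C
  '6' = 0x36 → acc = 0x4A
  '2' = 0x32 → acc = 0x78
  ',' = 0x2C → acc = 0x54
  '9' = 0x39 → acc = 0x6D
  '7' = 0x37 → acc = 0x5A
  '3' = 0x33 → acc = 0x69
Checksum = 0x69.

69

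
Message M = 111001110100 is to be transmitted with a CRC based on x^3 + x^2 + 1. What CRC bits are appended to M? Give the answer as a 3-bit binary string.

Append 3 zeros: 111001110100000. Divide by 1101 (XOR where the leading bit is 1):
  pos 0: 1110 XOR 1101 = 0011
  pos 2: 1101 XOR 1101 = 0000
  pos 6: 1101 XOR 1101 = 0000
Remainder (last 3 bits) = 000. This is the CRC / FCS.

000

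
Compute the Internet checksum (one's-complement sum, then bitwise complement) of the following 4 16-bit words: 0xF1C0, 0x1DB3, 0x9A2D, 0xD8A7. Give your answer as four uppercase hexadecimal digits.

One's-complement addition (fold any carry out of bit 15 back into bit 0):
  0xF1C0 + 0x1DB3 = 0x10F73 → wrap carry → 0x0F74
  0x0F74 + 0x9A2D = 0x0A9A1
  0xA9A1 + 0xD8A7 = 0x18248 → wrap carry → 0x8249
One's-complement sum = 0x8249.
Checksum = ~0x8249 & 0xFFFF = 0x7DB6.

7DB6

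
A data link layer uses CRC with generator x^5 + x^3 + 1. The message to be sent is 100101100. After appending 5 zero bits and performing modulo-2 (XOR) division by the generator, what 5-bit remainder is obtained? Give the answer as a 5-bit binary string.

10001

Append 5 zeros: 10010110000000. Divide by 101001 (XOR where the leading bit is 1):
  pos 0: 100101 XOR 101001 = 001100
  pos 2: 110010 XOR 101001 = 011011
  pos 3: 110110 XOR 101001 = 011111
  pos 4: 111110 XOR 101001 = 010111
  pos 5: 101110 XOR 101001 = 000111
  pos 8: 111000 XOR 101001 = 010001
Remainder (last 5 bits) = 10001. This is the CRC / FCS.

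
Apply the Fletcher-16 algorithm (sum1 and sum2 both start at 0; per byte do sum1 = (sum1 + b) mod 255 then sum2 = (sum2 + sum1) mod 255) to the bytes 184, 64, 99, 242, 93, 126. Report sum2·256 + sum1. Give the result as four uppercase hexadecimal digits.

352B

Running sums (mod 255):
  after byte 0 (184): sum1=184, sum2=184
  after byte 1 (64): sum1=248, sum2=177
  after byte 2 (99): sum1=92, sum2=14
  after byte 3 (242): sum1=79, sum2=93
  after byte 4 (93): sum1=172, sum2=10
  after byte 5 (126): sum1=43, sum2=53
Checksum = sum2·256 + sum1 = 53·256 + 43 = 13611 = 0x352B.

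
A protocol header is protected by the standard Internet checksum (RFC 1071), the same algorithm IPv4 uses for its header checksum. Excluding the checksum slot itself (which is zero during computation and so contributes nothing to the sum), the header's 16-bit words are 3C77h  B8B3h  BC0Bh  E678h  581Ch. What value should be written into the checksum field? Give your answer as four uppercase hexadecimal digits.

One's-complement addition (fold any carry out of bit 15 back into bit 0):
  0x3C77 + 0xB8B3 = 0x0F52A
  0xF52A + 0xBC0B = 0x1B135 → wrap carry → 0xB136
  0xB136 + 0xE678 = 0x197AE → wrap carry → 0x97AF
  0x97AF + 0x581C = 0x0EFCB
One's-complement sum = 0xEFCB.
Checksum = ~0xEFCB & 0xFFFF = 0x1034.

1034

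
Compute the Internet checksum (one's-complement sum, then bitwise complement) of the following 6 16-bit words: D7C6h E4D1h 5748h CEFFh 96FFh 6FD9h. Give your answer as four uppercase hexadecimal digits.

1646

One's-complement addition (fold any carry out of bit 15 back into bit 0):
  0xD7C6 + 0xE4D1 = 0x1BC97 → wrap carry → 0xBC98
  0xBC98 + 0x5748 = 0x113E0 → wrap carry → 0x13E1
  0x13E1 + 0xCEFF = 0x0E2E0
  0xE2E0 + 0x96FF = 0x179DF → wrap carry → 0x79E0
  0x79E0 + 0x6FD9 = 0x0E9B9
One's-complement sum = 0xE9B9.
Checksum = ~0xE9B9 & 0xFFFF = 0x1646.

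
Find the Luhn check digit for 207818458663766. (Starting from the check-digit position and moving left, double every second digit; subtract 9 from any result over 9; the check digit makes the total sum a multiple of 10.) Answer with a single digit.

Partial digits right→left: 6 6 7 3 6 6 8 5 4 8 1 8 7 0 2
Double every second digit counting from the check-digit position (so the 1st, 3rd, 5th, ... of the partial from the right).
  doubled (with −9 where >9): 3 5 3 7 8 2 5 4 → sum 37
  kept as-is: 6 3 6 5 8 8 0 → sum 36
Total = 37 + 36 = 73.
Check digit = (10 − (73 mod 10)) mod 10 = 7.

7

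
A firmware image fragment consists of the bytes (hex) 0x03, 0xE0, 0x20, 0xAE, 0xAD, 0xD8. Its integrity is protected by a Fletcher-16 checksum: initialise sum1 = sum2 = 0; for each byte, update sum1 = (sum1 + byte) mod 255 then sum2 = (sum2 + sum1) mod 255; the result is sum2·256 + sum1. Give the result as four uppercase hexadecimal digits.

3739

Running sums (mod 255):
  after byte 0 (0x03): sum1=3, sum2=3
  after byte 1 (0xE0): sum1=227, sum2=230
  after byte 2 (0x20): sum1=4, sum2=234
  after byte 3 (0xAE): sum1=178, sum2=157
  after byte 4 (0xAD): sum1=96, sum2=253
  after byte 5 (0xD8): sum1=57, sum2=55
Checksum = sum2·256 + sum1 = 55·256 + 57 = 14137 = 0x3739.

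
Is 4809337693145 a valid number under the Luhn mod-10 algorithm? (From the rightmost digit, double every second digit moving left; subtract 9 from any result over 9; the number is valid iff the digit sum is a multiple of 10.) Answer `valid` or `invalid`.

invalid

From the right, keep odd positions and double even positions (subtract 9 from any doubled value over 9):
  doubled (positions 2,4,...): 8 6 3 6 9 7 → sum 39
  kept (positions 1,3,...): 5 1 9 7 3 0 4 → sum 29
Total = 68.
68 mod 10 = 8, so the number is invalid.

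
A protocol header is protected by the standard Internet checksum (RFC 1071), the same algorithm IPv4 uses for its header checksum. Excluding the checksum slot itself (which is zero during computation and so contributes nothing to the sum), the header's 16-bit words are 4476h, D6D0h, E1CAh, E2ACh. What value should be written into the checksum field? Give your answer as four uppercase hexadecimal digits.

One's-complement addition (fold any carry out of bit 15 back into bit 0):
  0x4476 + 0xD6D0 = 0x11B46 → wrap carry → 0x1B47
  0x1B47 + 0xE1CA = 0x0FD11
  0xFD11 + 0xE2AC = 0x1DFBD → wrap carry → 0xDFBE
One's-complement sum = 0xDFBE.
Checksum = ~0xDFBE & 0xFFFF = 0x2041.

2041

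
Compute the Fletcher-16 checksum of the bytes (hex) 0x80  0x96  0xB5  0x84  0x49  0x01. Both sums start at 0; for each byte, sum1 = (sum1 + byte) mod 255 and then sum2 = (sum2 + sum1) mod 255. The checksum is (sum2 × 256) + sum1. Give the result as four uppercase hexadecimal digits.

Running sums (mod 255):
  after byte 0 (0x80): sum1=128, sum2=128
  after byte 1 (0x96): sum1=23, sum2=151
  after byte 2 (0xB5): sum1=204, sum2=100
  after byte 3 (0x84): sum1=81, sum2=181
  after byte 4 (0x49): sum1=154, sum2=80
  after byte 5 (0x01): sum1=155, sum2=235
Checksum = sum2·256 + sum1 = 235·256 + 155 = 60315 = 0xEB9B.

EB9B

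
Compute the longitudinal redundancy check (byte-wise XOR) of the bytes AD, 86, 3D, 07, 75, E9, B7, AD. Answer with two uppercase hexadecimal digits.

97

XOR the bytes together:
  start with 0xAD
  0xAD ⊕ 0x86 = 0x2B
  0x2B ⊕ 0x3D = 0x16
  0x16 ⊕ 0x07 = 0x11
  0x11 ⊕ 0x75 = 0x64
  0x64 ⊕ 0xE9 = 0x8D
  0x8D ⊕ 0xB7 = 0x3A
  0x3A ⊕ 0xAD = 0x97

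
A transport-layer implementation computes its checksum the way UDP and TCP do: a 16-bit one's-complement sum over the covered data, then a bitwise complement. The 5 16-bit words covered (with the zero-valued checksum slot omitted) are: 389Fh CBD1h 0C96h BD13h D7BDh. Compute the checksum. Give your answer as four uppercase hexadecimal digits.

5A27

One's-complement addition (fold any carry out of bit 15 back into bit 0):
  0x389F + 0xCBD1 = 0x10470 → wrap carry → 0x0471
  0x0471 + 0x0C96 = 0x01107
  0x1107 + 0xBD13 = 0x0CE1A
  0xCE1A + 0xD7BD = 0x1A5D7 → wrap carry → 0xA5D8
One's-complement sum = 0xA5D8.
Checksum = ~0xA5D8 & 0xFFFF = 0x5A27.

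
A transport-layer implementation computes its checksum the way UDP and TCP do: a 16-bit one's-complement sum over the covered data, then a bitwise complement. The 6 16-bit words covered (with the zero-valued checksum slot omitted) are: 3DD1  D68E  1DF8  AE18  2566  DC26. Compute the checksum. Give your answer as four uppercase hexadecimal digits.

One's-complement addition (fold any carry out of bit 15 back into bit 0):
  0x3DD1 + 0xD68E = 0x1145F → wrap carry → 0x1460
  0x1460 + 0x1DF8 = 0x03258
  0x3258 + 0xAE18 = 0x0E070
  0xE070 + 0x2566 = 0x105D6 → wrap carry → 0x05D7
  0x05D7 + 0xDC26 = 0x0E1FD
One's-complement sum = 0xE1FD.
Checksum = ~0xE1FD & 0xFFFF = 0x1E02.

1E02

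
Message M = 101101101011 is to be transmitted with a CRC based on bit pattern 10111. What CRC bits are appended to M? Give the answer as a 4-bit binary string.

Append 4 zeros: 1011011010110000. Divide by 10111 (XOR where the leading bit is 1):
  pos 0: 10110 XOR 10111 = 00001
  pos 4: 11101 XOR 10111 = 01010
  pos 5: 10100 XOR 10111 = 00011
  pos 8: 11110 XOR 10111 = 01001
  pos 9: 10010 XOR 10111 = 00101
  pos 11: 10100 XOR 10111 = 00011
Remainder (last 4 bits) = 0011. This is the CRC / FCS.

0011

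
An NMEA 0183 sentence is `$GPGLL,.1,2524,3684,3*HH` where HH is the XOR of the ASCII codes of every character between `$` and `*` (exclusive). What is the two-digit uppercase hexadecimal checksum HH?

74

XOR the ASCII codes of the payload characters:
  'G' = 0x47 → acc = 0x47
  'P' = 0x50 → acc = 0x17
  'G' = 0x47 → acc = 0x50
  'L' = 0x4C → acc = 0x1C
  'L' = 0x4C → acc = 0x50
  ',' = 0x2C → acc = 0x7C
  '.' = 0x2E → acc = 0x52
  '1' = 0x31 → acc = 0x63
  ',' = 0x2C → acc = 0x4F
  '2' = 0x32 → acc = 0x7D
  '5' = 0x35 → acc = 0x48
  '2' = 0x32 → acc = 0x7A
  '4' = 0x34 → acc = 0x4E
  ',' = 0x2C → acc = 0x62
  '3' = 0x33 → acc = 0x51
  '6' = 0x36 → acc = 0x67
  '8' = 0x38 → acc = 0x5F
  '4' = 0x34 → acc = 0x6B
  ',' = 0x2C → acc = 0x47
  '3' = 0x33 → acc = 0x74
Checksum = 0x74.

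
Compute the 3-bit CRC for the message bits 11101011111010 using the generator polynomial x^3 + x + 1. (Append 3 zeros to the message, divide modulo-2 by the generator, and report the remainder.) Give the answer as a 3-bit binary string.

111

Append 3 zeros: 11101011111010000. Divide by 1011 (XOR where the leading bit is 1):
  pos 0: 1110 XOR 1011 = 0101
  pos 1: 1011 XOR 1011 = 0000
  pos 6: 1111 XOR 1011 = 0100
  pos 7: 1001 XOR 1011 = 0010
  pos 9: 1001 XOR 1011 = 0010
  pos 11: 1000 XOR 1011 = 0011
  pos 13: 1100 XOR 1011 = 0111
Remainder (last 3 bits) = 111. This is the CRC / FCS.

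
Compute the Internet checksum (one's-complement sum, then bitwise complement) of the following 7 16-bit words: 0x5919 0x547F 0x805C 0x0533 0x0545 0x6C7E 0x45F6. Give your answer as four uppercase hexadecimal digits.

One's-complement addition (fold any carry out of bit 15 back into bit 0):
  0x5919 + 0x547F = 0x0AD98
  0xAD98 + 0x805C = 0x12DF4 → wrap carry → 0x2DF5
  0x2DF5 + 0x0533 = 0x03328
  0x3328 + 0x0545 = 0x0386D
  0x386D + 0x6C7E = 0x0A4EB
  0xA4EB + 0x45F6 = 0x0EAE1
One's-complement sum = 0xEAE1.
Checksum = ~0xEAE1 & 0xFFFF = 0x151E.

151E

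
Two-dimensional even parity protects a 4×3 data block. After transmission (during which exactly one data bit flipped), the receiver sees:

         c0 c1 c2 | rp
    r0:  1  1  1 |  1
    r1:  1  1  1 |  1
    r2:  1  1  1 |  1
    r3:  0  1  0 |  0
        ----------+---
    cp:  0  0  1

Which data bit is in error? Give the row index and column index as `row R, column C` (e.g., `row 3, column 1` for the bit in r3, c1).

Recompute each row's even parity and compare to rp:
  r0: data parity 1, sent rp 1 → ok
  r1: data parity 1, sent rp 1 → ok
  r2: data parity 1, sent rp 1 → ok
  r3: data parity 1, sent rp 0 → mismatch
Recompute each column's even parity and compare to cp:
  c0: data parity 1, sent cp 0 → mismatch
  c1: data parity 0, sent cp 0 → ok
  c2: data parity 1, sent cp 1 → ok
Exactly one row (r3) and one column (c0) fail → the flipped bit is at their intersection.

row 3, column 0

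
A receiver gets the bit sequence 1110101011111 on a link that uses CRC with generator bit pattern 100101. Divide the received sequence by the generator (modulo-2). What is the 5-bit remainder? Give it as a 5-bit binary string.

00000

Modulo-2 division of 1110101011111 by 100101:
  pos 0: 111010 XOR 100101 = 011111
  pos 1: 111111 XOR 100101 = 011010
  pos 2: 110100 XOR 100101 = 010001
  pos 3: 100011 XOR 100101 = 000110
  pos 6: 110111 XOR 100101 = 010010
  pos 7: 100101 XOR 100101 = 000000
Remainder = 00000 (zero — the frame passes the CRC check).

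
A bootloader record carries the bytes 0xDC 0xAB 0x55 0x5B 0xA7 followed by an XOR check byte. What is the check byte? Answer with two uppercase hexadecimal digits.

XOR the bytes together:
  start with 0xDC
  0xDC ⊕ 0xAB = 0x77
  0x77 ⊕ 0x55 = 0x22
  0x22 ⊕ 0x5B = 0x79
  0x79 ⊕ 0xA7 = 0xDE

DE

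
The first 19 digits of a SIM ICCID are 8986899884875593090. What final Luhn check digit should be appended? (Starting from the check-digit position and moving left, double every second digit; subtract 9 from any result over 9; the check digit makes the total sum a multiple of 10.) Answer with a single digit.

Partial digits right→left: 0 9 0 3 9 5 5 7 8 4 8 8 9 9 8 6 8 9 8
Double every second digit counting from the check-digit position (so the 1st, 3rd, 5th, ... of the partial from the right).
  doubled (with −9 where >9): 0 0 9 1 7 7 9 7 7 7 → sum 54
  kept as-is: 9 3 5 7 4 8 9 6 9 → sum 60
Total = 54 + 60 = 114.
Check digit = (10 − (114 mod 10)) mod 10 = 6.

6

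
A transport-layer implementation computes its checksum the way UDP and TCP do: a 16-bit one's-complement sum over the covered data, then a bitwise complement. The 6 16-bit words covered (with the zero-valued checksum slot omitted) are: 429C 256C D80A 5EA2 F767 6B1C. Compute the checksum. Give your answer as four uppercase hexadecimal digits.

FEC5

One's-complement addition (fold any carry out of bit 15 back into bit 0):
  0x429C + 0x256C = 0x06808
  0x6808 + 0xD80A = 0x14012 → wrap carry → 0x4013
  0x4013 + 0x5EA2 = 0x09EB5
  0x9EB5 + 0xF767 = 0x1961C → wrap carry → 0x961D
  0x961D + 0x6B1C = 0x10139 → wrap carry → 0x013A
One's-complement sum = 0x013A.
Checksum = ~0x013A & 0xFFFF = 0xFEC5.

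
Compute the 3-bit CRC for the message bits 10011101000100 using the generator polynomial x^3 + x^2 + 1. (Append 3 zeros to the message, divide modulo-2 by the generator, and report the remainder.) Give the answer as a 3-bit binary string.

Append 3 zeros: 10011101000100000. Divide by 1101 (XOR where the leading bit is 1):
  pos 0: 1001 XOR 1101 = 0100
  pos 1: 1001 XOR 1101 = 0100
  pos 2: 1001 XOR 1101 = 0100
  pos 3: 1000 XOR 1101 = 0101
  pos 4: 1011 XOR 1101 = 0110
  pos 5: 1100 XOR 1101 = 0001
  pos 8: 1001 XOR 1101 = 0100
  pos 9: 1000 XOR 1101 = 0101
  pos 10: 1010 XOR 1101 = 0111
  pos 11: 1110 XOR 1101 = 0011
  pos 13: 1100 XOR 1101 = 0001
Remainder (last 3 bits) = 001. This is the CRC / FCS.

001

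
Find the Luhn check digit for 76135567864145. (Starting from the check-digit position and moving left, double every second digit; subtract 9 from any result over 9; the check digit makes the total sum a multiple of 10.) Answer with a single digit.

Partial digits right→left: 5 4 1 4 6 8 7 6 5 5 3 1 6 7
Double every second digit counting from the check-digit position (so the 1st, 3rd, 5th, ... of the partial from the right).
  doubled (with −9 where >9): 1 2 3 5 1 6 3 → sum 21
  kept as-is: 4 4 8 6 5 1 7 → sum 35
Total = 21 + 35 = 56.
Check digit = (10 − (56 mod 10)) mod 10 = 4.

4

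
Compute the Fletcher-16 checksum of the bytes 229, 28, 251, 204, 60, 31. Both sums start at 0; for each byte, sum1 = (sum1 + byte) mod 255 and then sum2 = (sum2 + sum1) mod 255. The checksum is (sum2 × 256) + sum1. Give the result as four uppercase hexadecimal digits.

DD26

Running sums (mod 255):
  after byte 0 (229): sum1=229, sum2=229
  after byte 1 (28): sum1=2, sum2=231
  after byte 2 (251): sum1=253, sum2=229
  after byte 3 (204): sum1=202, sum2=176
  after byte 4 (60): sum1=7, sum2=183
  after byte 5 (31): sum1=38, sum2=221
Checksum = sum2·256 + sum1 = 221·256 + 38 = 56614 = 0xDD26.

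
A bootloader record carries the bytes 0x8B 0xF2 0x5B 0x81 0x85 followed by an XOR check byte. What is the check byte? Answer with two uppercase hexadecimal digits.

26

XOR the bytes together:
  start with 0x8B
  0x8B ⊕ 0xF2 = 0x79
  0x79 ⊕ 0x5B = 0x22
  0x22 ⊕ 0x81 = 0xA3
  0xA3 ⊕ 0x85 = 0x26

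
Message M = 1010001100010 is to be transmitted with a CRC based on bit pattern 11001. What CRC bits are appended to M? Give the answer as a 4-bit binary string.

Append 4 zeros: 10100011000100000. Divide by 11001 (XOR where the leading bit is 1):
  pos 0: 10100 XOR 11001 = 01101
  pos 1: 11010 XOR 11001 = 00011
  pos 4: 11110 XOR 11001 = 00111
  pos 6: 11100 XOR 11001 = 00101
  pos 8: 10110 XOR 11001 = 01111
  pos 9: 11110 XOR 11001 = 00111
  pos 11: 11100 XOR 11001 = 00101
Remainder (last 4 bits) = 1010. This is the CRC / FCS.

1010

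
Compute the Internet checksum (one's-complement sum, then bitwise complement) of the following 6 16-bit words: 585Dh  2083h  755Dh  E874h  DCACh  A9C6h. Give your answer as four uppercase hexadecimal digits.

A2D9

One's-complement addition (fold any carry out of bit 15 back into bit 0):
  0x585D + 0x2083 = 0x078E0
  0x78E0 + 0x755D = 0x0EE3D
  0xEE3D + 0xE874 = 0x1D6B1 → wrap carry → 0xD6B2
  0xD6B2 + 0xDCAC = 0x1B35E → wrap carry → 0xB35F
  0xB35F + 0xA9C6 = 0x15D25 → wrap carry → 0x5D26
One's-complement sum = 0x5D26.
Checksum = ~0x5D26 & 0xFFFF = 0xA2D9.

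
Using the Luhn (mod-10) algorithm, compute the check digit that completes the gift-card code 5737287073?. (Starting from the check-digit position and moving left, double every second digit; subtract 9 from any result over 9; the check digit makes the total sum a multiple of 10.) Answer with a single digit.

3

Partial digits right→left: 3 7 0 7 8 2 7 3 7 5
Double every second digit counting from the check-digit position (so the 1st, 3rd, 5th, ... of the partial from the right).
  doubled (with −9 where >9): 6 0 7 5 5 → sum 23
  kept as-is: 7 7 2 3 5 → sum 24
Total = 23 + 24 = 47.
Check digit = (10 − (47 mod 10)) mod 10 = 3.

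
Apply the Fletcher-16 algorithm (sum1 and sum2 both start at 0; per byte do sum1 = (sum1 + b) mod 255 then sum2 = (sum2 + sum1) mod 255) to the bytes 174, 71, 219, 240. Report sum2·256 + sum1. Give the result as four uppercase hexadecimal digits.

Running sums (mod 255):
  after byte 0 (174): sum1=174, sum2=174
  after byte 1 (71): sum1=245, sum2=164
  after byte 2 (219): sum1=209, sum2=118
  after byte 3 (240): sum1=194, sum2=57
Checksum = sum2·256 + sum1 = 57·256 + 194 = 14786 = 0x39C2.

39C2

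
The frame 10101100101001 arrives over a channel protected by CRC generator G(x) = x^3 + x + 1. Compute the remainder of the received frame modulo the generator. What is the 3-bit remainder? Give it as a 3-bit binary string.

000

Modulo-2 division of 10101100101001 by 1011:
  pos 0: 1010 XOR 1011 = 0001
  pos 3: 1110 XOR 1011 = 0101
  pos 4: 1010 XOR 1011 = 0001
  pos 7: 1101 XOR 1011 = 0110
  pos 8: 1100 XOR 1011 = 0111
  pos 9: 1110 XOR 1011 = 0101
  pos 10: 1011 XOR 1011 = 0000
Remainder = 000 (zero — the frame passes the CRC check).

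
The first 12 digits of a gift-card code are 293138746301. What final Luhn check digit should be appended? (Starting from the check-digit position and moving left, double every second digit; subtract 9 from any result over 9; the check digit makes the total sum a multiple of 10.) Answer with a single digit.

5

Partial digits right→left: 1 0 3 6 4 7 8 3 1 3 9 2
Double every second digit counting from the check-digit position (so the 1st, 3rd, 5th, ... of the partial from the right).
  doubled (with −9 where >9): 2 6 8 7 2 9 → sum 34
  kept as-is: 0 6 7 3 3 2 → sum 21
Total = 34 + 21 = 55.
Check digit = (10 − (55 mod 10)) mod 10 = 5.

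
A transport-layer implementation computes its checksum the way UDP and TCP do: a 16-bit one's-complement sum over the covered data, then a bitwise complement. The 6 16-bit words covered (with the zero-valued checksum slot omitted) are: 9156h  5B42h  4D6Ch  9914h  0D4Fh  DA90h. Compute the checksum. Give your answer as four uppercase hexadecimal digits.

One's-complement addition (fold any carry out of bit 15 back into bit 0):
  0x9156 + 0x5B42 = 0x0EC98
  0xEC98 + 0x4D6C = 0x13A04 → wrap carry → 0x3A05
  0x3A05 + 0x9914 = 0x0D319
  0xD319 + 0x0D4F = 0x0E068
  0xE068 + 0xDA90 = 0x1BAF8 → wrap carry → 0xBAF9
One's-complement sum = 0xBAF9.
Checksum = ~0xBAF9 & 0xFFFF = 0x4506.

4506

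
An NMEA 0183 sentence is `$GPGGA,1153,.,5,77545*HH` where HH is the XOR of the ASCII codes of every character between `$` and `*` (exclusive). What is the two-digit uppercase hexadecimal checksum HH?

7F

XOR the ASCII codes of the payload characters:
  'G' = 0x47 → acc = 0x47
  'P' = 0x50 → acc = 0x17
  'G' = 0x47 → acc = 0x50
  'G' = 0x47 → acc = 0x17
  'A' = 0x41 → acc = 0x56
  ',' = 0x2C → acc = 0x7A
  '1' = 0x31 → acc = 0x4B
  '1' = 0x31 → acc = 0x7A
  '5' = 0x35 → acc = 0x4F
  '3' = 0x33 → acc = 0x7C
  ',' = 0x2C → acc = 0x50
  '.' = 0x2E → acc = 0x7E
  ',' = 0x2C → acc = 0x52
  '5' = 0x35 → acc = 0x67
  ',' = 0x2C → acc = 0x4B
  '7' = 0x37 → acc = 0x7C
  '7' = 0x37 → acc = 0x4B
  '5' = 0x35 → acc = 0x7E
  '4' = 0x34 → acc = 0x4A
  '5' = 0x35 → acc = 0x7F
Checksum = 0x7F.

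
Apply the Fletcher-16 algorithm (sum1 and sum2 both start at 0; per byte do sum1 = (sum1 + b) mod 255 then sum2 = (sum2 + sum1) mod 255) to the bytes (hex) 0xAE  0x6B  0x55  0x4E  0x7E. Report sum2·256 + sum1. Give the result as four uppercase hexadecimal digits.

Running sums (mod 255):
  after byte 0 (0xAE): sum1=174, sum2=174
  after byte 1 (0x6B): sum1=26, sum2=200
  after byte 2 (0x55): sum1=111, sum2=56
  after byte 3 (0x4E): sum1=189, sum2=245
  after byte 4 (0x7E): sum1=60, sum2=50
Checksum = sum2·256 + sum1 = 50·256 + 60 = 12860 = 0x323C.

323C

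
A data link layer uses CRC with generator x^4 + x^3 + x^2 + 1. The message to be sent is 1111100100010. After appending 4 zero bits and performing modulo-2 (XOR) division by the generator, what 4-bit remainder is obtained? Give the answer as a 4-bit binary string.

1101

Append 4 zeros: 11111001000100000. Divide by 11101 (XOR where the leading bit is 1):
  pos 0: 11111 XOR 11101 = 00010
  pos 3: 10001 XOR 11101 = 01100
  pos 4: 11000 XOR 11101 = 00101
  pos 6: 10100 XOR 11101 = 01001
  pos 7: 10011 XOR 11101 = 01110
  pos 8: 11100 XOR 11101 = 00001
  pos 12: 10000 XOR 11101 = 01101
Remainder (last 4 bits) = 1101. This is the CRC / FCS.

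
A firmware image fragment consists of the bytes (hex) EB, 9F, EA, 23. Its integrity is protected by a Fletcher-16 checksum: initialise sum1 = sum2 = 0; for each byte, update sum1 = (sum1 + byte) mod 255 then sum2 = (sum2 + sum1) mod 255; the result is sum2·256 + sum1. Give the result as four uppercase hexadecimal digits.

Running sums (mod 255):
  after byte 0 (EB): sum1=235, sum2=235
  after byte 1 (9F): sum1=139, sum2=119
  after byte 2 (EA): sum1=118, sum2=237
  after byte 3 (23): sum1=153, sum2=135
Checksum = sum2·256 + sum1 = 135·256 + 153 = 34713 = 0x8799.

8799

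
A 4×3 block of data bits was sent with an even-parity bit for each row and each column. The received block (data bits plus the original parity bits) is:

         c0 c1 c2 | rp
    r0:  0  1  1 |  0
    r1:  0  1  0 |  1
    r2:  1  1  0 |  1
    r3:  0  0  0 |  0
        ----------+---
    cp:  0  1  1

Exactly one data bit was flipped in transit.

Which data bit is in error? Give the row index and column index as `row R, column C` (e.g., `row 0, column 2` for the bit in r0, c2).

Recompute each row's even parity and compare to rp:
  r0: data parity 0, sent rp 0 → ok
  r1: data parity 1, sent rp 1 → ok
  r2: data parity 0, sent rp 1 → mismatch
  r3: data parity 0, sent rp 0 → ok
Recompute each column's even parity and compare to cp:
  c0: data parity 1, sent cp 0 → mismatch
  c1: data parity 1, sent cp 1 → ok
  c2: data parity 1, sent cp 1 → ok
Exactly one row (r2) and one column (c0) fail → the flipped bit is at their intersection.

row 2, column 0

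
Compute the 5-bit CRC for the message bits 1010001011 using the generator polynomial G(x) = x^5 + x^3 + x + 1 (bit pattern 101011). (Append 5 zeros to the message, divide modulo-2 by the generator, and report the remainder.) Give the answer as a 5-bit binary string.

11100

Append 5 zeros: 101000101100000. Divide by 101011 (XOR where the leading bit is 1):
  pos 0: 101000 XOR 101011 = 000011
  pos 4: 111011 XOR 101011 = 010000
  pos 5: 100000 XOR 101011 = 001011
  pos 7: 101100 XOR 101011 = 000111
Remainder (last 5 bits) = 11100. This is the CRC / FCS.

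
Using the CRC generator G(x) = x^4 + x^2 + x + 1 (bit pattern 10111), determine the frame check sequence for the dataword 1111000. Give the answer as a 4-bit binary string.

Append 4 zeros: 11110000000. Divide by 10111 (XOR where the leading bit is 1):
  pos 0: 11110 XOR 10111 = 01001
  pos 1: 10010 XOR 10111 = 00101
  pos 3: 10100 XOR 10111 = 00011
  pos 6: 11000 XOR 10111 = 01111
Remainder (last 4 bits) = 1111. This is the CRC / FCS.

1111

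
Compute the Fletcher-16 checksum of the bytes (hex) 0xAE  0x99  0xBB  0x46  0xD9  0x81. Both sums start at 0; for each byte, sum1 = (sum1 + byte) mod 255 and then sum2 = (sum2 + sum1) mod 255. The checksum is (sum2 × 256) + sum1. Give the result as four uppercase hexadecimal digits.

Running sums (mod 255):
  after byte 0 (0xAE): sum1=174, sum2=174
  after byte 1 (0x99): sum1=72, sum2=246
  after byte 2 (0xBB): sum1=4, sum2=250
  after byte 3 (0x46): sum1=74, sum2=69
  after byte 4 (0xD9): sum1=36, sum2=105
  after byte 5 (0x81): sum1=165, sum2=15
Checksum = sum2·256 + sum1 = 15·256 + 165 = 4005 = 0x0FA5.

0FA5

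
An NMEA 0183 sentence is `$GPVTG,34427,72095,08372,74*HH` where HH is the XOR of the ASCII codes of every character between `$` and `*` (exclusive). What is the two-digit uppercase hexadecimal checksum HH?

XOR the ASCII codes of the payload characters:
  'G' = 0x47 → acc = 0x47
  'P' = 0x50 → acc = 0x17
  'V' = 0x56 → acc = 0x41
  'T' = 0x54 → acc = 0x15
  'G' = 0x47 → acc = 0x52
  ',' = 0x2C → acc = 0x7E
  '3' = 0x33 → acc = 0x4D
  '4' = 0x34 → acc = 0x79
  '4' = 0x34 → acc = 0x4D
  '2' = 0x32 → acc = 0x7F
  '7' = 0x37 → acc = 0x48
  ',' = 0x2C → acc = 0x64
  '7' = 0x37 → acc = 0x53
  '2' = 0x32 → acc = 0x61
  '0' = 0x30 → acc = 0x51
  '9' = 0x39 → acc = 0x68
  '5' = 0x35 → acc = 0x5D
  ',' = 0x2C → acc = 0x71
  '0' = 0x30 → acc = 0x41
  '8' = 0x38 → acc = 0x79
  '3' = 0x33 → acc = 0x4A
  '7' = 0x37 → acc = 0x7D
  '2' = 0x32 → acc = 0x4F
  ',' = 0x2C → acc = 0x63
  '7' = 0x37 → acc = 0x54
  '4' = 0x34 → acc = 0x60
Checksum = 0x60.

60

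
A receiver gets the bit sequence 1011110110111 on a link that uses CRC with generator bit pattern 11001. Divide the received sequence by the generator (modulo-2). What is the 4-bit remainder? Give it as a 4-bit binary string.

0000

Modulo-2 division of 1011110110111 by 11001:
  pos 0: 10111 XOR 11001 = 01110
  pos 1: 11101 XOR 11001 = 00100
  pos 3: 10001 XOR 11001 = 01000
  pos 4: 10001 XOR 11001 = 01000
  pos 5: 10000 XOR 11001 = 01001
  pos 6: 10011 XOR 11001 = 01010
  pos 7: 10101 XOR 11001 = 01100
  pos 8: 11001 XOR 11001 = 00000
Remainder = 0000 (zero — the frame passes the CRC check).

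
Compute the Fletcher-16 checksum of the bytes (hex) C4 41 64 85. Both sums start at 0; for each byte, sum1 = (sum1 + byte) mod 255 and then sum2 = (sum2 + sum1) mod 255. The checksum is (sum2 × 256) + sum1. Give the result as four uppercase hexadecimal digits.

Running sums (mod 255):
  after byte 0 (C4): sum1=196, sum2=196
  after byte 1 (41): sum1=6, sum2=202
  after byte 2 (64): sum1=106, sum2=53
  after byte 3 (85): sum1=239, sum2=37
Checksum = sum2·256 + sum1 = 37·256 + 239 = 9711 = 0x25EF.

25EF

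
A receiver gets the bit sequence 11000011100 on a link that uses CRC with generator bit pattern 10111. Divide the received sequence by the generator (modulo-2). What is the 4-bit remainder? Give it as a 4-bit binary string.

Modulo-2 division of 11000011100 by 10111:
  pos 0: 11000 XOR 10111 = 01111
  pos 1: 11110 XOR 10111 = 01001
  pos 2: 10011 XOR 10111 = 00100
  pos 4: 10011 XOR 10111 = 00100
  pos 6: 10000 XOR 10111 = 00111
Remainder = 0111 (nonzero — an error is detected).

0111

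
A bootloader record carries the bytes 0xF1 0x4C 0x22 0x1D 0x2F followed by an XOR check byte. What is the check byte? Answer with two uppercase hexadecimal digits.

AD

XOR the bytes together:
  start with 0xF1
  0xF1 ⊕ 0x4C = 0xBD
  0xBD ⊕ 0x22 = 0x9F
  0x9F ⊕ 0x1D = 0x82
  0x82 ⊕ 0x2F = 0xAD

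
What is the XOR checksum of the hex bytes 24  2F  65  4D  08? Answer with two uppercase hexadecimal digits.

XOR the bytes together:
  start with 0x24
  0x24 ⊕ 0x2F = 0x0B
  0x0B ⊕ 0x65 = 0x6E
  0x6E ⊕ 0x4D = 0x23
  0x23 ⊕ 0x08 = 0x2B

2B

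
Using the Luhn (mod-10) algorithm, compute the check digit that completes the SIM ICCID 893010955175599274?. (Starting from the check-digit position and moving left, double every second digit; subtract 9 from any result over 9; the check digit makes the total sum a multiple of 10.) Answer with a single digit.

2

Partial digits right→left: 4 7 2 9 9 5 5 7 1 5 5 9 0 1 0 3 9 8
Double every second digit counting from the check-digit position (so the 1st, 3rd, 5th, ... of the partial from the right).
  doubled (with −9 where >9): 8 4 9 1 2 1 0 0 9 → sum 34
  kept as-is: 7 9 5 7 5 9 1 3 8 → sum 54
Total = 34 + 54 = 88.
Check digit = (10 − (88 mod 10)) mod 10 = 2.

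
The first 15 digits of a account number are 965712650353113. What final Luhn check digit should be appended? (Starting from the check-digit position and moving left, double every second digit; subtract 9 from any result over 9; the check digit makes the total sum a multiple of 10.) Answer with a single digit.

9

Partial digits right→left: 3 1 1 3 5 3 0 5 6 2 1 7 5 6 9
Double every second digit counting from the check-digit position (so the 1st, 3rd, 5th, ... of the partial from the right).
  doubled (with −9 where >9): 6 2 1 0 3 2 1 9 → sum 24
  kept as-is: 1 3 3 5 2 7 6 → sum 27
Total = 24 + 27 = 51.
Check digit = (10 − (51 mod 10)) mod 10 = 9.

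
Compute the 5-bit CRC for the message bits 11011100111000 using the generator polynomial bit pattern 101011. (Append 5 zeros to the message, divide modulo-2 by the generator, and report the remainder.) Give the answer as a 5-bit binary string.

00110

Append 5 zeros: 1101110011100000000. Divide by 101011 (XOR where the leading bit is 1):
  pos 0: 110111 XOR 101011 = 011100
  pos 1: 111000 XOR 101011 = 010011
  pos 2: 100110 XOR 101011 = 001101
  pos 4: 110111 XOR 101011 = 011100
  pos 5: 111001 XOR 101011 = 010010
  pos 6: 100100 XOR 101011 = 001111
  pos 8: 111100 XOR 101011 = 010111
  pos 9: 101110 XOR 101011 = 000101
  pos 12: 101000 XOR 101011 = 000011
Remainder (last 5 bits) = 00110. This is the CRC / FCS.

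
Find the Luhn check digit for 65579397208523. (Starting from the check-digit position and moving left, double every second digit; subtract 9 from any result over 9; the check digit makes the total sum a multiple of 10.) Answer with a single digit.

Partial digits right→left: 3 2 5 8 0 2 7 9 3 9 7 5 5 6
Double every second digit counting from the check-digit position (so the 1st, 3rd, 5th, ... of the partial from the right).
  doubled (with −9 where >9): 6 1 0 5 6 5 1 → sum 24
  kept as-is: 2 8 2 9 9 5 6 → sum 41
Total = 24 + 41 = 65.
Check digit = (10 − (65 mod 10)) mod 10 = 5.

5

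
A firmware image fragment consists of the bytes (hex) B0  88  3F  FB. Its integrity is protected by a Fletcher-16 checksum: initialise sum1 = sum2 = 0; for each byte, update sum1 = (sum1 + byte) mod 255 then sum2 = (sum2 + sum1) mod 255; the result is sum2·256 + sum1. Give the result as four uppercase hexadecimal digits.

Running sums (mod 255):
  after byte 0 (B0): sum1=176, sum2=176
  after byte 1 (88): sum1=57, sum2=233
  after byte 2 (3F): sum1=120, sum2=98
  after byte 3 (FB): sum1=116, sum2=214
Checksum = sum2·256 + sum1 = 214·256 + 116 = 54900 = 0xD674.

D674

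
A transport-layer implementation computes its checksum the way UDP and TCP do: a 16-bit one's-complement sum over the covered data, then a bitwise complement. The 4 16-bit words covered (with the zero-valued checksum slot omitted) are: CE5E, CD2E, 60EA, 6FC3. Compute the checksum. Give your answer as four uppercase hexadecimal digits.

93C4

One's-complement addition (fold any carry out of bit 15 back into bit 0):
  0xCE5E + 0xCD2E = 0x19B8C → wrap carry → 0x9B8D
  0x9B8D + 0x60EA = 0x0FC77
  0xFC77 + 0x6FC3 = 0x16C3A → wrap carry → 0x6C3B
One's-complement sum = 0x6C3B.
Checksum = ~0x6C3B & 0xFFFF = 0x93C4.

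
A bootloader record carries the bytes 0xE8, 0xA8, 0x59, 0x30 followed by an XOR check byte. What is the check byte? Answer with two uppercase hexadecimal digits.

29

XOR the bytes together:
  start with 0xE8
  0xE8 ⊕ 0xA8 = 0x40
  0x40 ⊕ 0x59 = 0x19
  0x19 ⊕ 0x30 = 0x29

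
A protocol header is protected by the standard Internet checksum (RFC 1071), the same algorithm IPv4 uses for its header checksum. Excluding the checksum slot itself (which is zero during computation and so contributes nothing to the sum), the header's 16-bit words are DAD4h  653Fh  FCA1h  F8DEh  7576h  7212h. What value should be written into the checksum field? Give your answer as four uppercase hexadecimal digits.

One's-complement addition (fold any carry out of bit 15 back into bit 0):
  0xDAD4 + 0x653F = 0x14013 → wrap carry → 0x4014
  0x4014 + 0xFCA1 = 0x13CB5 → wrap carry → 0x3CB6
  0x3CB6 + 0xF8DE = 0x13594 → wrap carry → 0x3595
  0x3595 + 0x7576 = 0x0AB0B
  0xAB0B + 0x7212 = 0x11D1D → wrap carry → 0x1D1E
One's-complement sum = 0x1D1E.
Checksum = ~0x1D1E & 0xFFFF = 0xE2E1.

E2E1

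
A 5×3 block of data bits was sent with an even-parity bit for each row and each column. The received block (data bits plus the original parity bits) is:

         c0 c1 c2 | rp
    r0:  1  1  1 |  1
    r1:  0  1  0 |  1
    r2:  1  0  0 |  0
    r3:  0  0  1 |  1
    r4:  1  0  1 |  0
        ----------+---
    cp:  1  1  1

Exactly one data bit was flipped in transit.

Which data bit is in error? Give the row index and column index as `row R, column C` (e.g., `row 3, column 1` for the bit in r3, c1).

row 2, column 1

Recompute each row's even parity and compare to rp:
  r0: data parity 1, sent rp 1 → ok
  r1: data parity 1, sent rp 1 → ok
  r2: data parity 1, sent rp 0 → mismatch
  r3: data parity 1, sent rp 1 → ok
  r4: data parity 0, sent rp 0 → ok
Recompute each column's even parity and compare to cp:
  c0: data parity 1, sent cp 1 → ok
  c1: data parity 0, sent cp 1 → mismatch
  c2: data parity 1, sent cp 1 → ok
Exactly one row (r2) and one column (c1) fail → the flipped bit is at their intersection.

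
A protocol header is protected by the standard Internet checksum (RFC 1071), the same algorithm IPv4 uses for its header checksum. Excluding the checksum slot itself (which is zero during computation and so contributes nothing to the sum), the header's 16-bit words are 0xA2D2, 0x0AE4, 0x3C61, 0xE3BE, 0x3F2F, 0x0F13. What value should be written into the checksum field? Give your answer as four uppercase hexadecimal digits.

E3E6

One's-complement addition (fold any carry out of bit 15 back into bit 0):
  0xA2D2 + 0x0AE4 = 0x0ADB6
  0xADB6 + 0x3C61 = 0x0EA17
  0xEA17 + 0xE3BE = 0x1CDD5 → wrap carry → 0xCDD6
  0xCDD6 + 0x3F2F = 0x10D05 → wrap carry → 0x0D06
  0x0D06 + 0x0F13 = 0x01C19
One's-complement sum = 0x1C19.
Checksum = ~0x1C19 & 0xFFFF = 0xE3E6.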